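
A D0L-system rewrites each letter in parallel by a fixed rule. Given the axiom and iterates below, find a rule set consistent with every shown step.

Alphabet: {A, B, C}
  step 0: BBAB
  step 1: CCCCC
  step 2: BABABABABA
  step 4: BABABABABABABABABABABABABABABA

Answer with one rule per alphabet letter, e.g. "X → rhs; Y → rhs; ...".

  step 1 ⇒ step 2: CCCCC ⇒ BA·BA·BA·BA·BA
    C ↦ BA
  step 0 ⇒ step 1: BBAB ⇒ C·C·CC·C
    A ↦ CC
  step 0 ⇒ step 1: BBAB ⇒ C·C·CC·C
    B ↦ C

A->CC, B->C, C->BA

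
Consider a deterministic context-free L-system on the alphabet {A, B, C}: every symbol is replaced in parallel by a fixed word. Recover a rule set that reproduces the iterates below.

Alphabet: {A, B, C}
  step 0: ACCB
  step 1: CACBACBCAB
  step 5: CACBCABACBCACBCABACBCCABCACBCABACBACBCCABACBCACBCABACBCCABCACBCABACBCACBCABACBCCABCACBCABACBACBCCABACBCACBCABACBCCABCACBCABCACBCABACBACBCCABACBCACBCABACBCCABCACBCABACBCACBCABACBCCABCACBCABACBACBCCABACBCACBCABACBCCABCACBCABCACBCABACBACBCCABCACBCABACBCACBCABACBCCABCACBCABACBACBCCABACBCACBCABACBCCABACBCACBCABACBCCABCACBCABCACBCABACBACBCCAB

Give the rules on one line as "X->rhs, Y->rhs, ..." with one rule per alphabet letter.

A->C, B->CAB, C->ACB

  step 0 ⇒ step 1: ACCB ⇒ C·ACB·ACB·CAB
    A ↦ C
    B ↦ CAB
    C ↦ ACB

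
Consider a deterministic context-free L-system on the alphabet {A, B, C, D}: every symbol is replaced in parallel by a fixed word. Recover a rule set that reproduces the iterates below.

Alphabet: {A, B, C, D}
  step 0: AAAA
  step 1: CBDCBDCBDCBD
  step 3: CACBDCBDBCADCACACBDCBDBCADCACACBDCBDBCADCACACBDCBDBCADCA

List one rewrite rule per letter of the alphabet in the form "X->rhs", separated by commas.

A->CBD, B->AD, C->CA, D->BC

  step 0 ⇒ step 1: AAAA ⇒ CBD·CBD·CBD·CBD
    A ↦ CBD
    B ↦ AD  (constrained at step 1)
    C ↦ CA  (constrained at step 1)
    D ↦ BC  (constrained at step 1)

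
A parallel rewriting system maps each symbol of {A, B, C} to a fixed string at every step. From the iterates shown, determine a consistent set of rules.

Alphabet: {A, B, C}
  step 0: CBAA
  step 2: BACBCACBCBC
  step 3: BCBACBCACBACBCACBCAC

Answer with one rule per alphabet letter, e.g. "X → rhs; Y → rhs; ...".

A->B, B->BC, C->AC

  step 2 ⇒ step 3: BACBCACBCBC ⇒ BC·B·AC·BC·AC·B·AC·BC·AC·BC·AC
    A ↦ B
    B ↦ BC
    C ↦ AC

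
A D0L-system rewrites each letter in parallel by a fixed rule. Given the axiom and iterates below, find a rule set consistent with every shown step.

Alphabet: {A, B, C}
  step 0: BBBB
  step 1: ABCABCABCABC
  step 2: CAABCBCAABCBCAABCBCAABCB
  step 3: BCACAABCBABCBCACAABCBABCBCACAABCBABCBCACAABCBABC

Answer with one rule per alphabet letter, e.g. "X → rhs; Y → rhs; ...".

  step 2 ⇒ step 3: CAABCBCAABCBCAABCBCAABCB ⇒ B·CA·CA·ABC·B·ABC·B·CA·CA·ABC·B·ABC·B·CA·CA·ABC·B·ABC·B·CA·CA·ABC·B·ABC
    A ↦ CA
    B ↦ ABC
    C ↦ B

A->CA, B->ABC, C->B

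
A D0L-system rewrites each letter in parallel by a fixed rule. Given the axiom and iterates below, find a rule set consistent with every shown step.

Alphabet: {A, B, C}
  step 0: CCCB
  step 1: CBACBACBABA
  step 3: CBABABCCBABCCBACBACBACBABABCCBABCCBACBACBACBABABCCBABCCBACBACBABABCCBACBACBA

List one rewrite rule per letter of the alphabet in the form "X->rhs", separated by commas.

A->BCC, B->BA, C->CBA

  step 0 ⇒ step 1: CCCB ⇒ CBA·CBA·CBA·BA
    B ↦ BA
    C ↦ CBA
    A ↦ BCC  (constrained at step 1)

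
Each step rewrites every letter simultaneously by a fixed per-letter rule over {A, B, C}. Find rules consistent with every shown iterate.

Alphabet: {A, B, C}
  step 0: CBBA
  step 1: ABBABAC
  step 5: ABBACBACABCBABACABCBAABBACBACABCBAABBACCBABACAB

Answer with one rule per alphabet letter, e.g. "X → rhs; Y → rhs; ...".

  step 0 ⇒ step 1: CBBA ⇒ AB·BA·BA·C
    A ↦ C
    B ↦ BA
    C ↦ AB

A->C, B->BA, C->AB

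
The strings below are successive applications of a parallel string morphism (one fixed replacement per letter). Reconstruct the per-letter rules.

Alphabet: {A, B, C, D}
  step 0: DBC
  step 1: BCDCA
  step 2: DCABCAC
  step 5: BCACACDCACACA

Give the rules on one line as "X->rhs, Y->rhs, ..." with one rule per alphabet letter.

  step 1 ⇒ step 2: BCDCA ⇒ DC·A·BC·A·C
    A ↦ C
    B ↦ DC
    C ↦ A
    D ↦ BC

A->C, B->DC, C->A, D->BC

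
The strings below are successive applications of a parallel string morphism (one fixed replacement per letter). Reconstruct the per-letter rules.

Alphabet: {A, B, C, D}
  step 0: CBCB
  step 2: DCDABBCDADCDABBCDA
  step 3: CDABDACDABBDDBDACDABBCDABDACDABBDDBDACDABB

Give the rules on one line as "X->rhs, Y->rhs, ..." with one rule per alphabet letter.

A->BB, B->D, C->BDA, D->CDA

  step 2 ⇒ step 3: DCDABBCDADCDABBCDA ⇒ CDA·BDA·CDA·BB·D·D·BDA·CDA·BB·CDA·BDA·CDA·BB·D·D·BDA·CDA·BB
    A ↦ BB
    B ↦ D
    C ↦ BDA
    D ↦ CDA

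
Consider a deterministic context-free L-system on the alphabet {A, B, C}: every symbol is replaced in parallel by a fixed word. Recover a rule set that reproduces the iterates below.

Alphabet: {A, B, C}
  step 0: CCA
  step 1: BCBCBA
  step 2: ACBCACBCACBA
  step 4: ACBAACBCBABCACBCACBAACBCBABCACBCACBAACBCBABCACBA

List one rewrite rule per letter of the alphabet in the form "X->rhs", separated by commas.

A->BA, B->AC, C->BC

  step 1 ⇒ step 2: BCBCBA ⇒ AC·BC·AC·BC·AC·BA
    A ↦ BA
    B ↦ AC
    C ↦ BC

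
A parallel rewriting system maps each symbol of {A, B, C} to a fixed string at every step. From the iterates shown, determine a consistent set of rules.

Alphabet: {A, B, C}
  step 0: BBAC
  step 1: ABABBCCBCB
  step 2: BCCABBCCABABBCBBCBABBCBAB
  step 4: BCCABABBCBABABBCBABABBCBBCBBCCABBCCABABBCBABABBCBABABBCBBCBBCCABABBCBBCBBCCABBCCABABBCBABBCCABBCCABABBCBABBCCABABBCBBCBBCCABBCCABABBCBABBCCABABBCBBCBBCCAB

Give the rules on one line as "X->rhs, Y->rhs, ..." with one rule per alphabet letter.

  step 1 ⇒ step 2: ABABBCCBCB ⇒ BCC·AB·BCC·AB·AB·BCB·BCB·AB·BCB·AB
    A ↦ BCC
    B ↦ AB
    C ↦ BCB

A->BCC, B->AB, C->BCB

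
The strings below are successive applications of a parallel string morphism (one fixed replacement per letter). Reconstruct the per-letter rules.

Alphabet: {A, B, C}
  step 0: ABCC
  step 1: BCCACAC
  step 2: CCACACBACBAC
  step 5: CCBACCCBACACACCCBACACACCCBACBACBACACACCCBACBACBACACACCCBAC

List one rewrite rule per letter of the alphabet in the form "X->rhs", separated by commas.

A->B, B->CC, C->AC

  step 1 ⇒ step 2: BCCACAC ⇒ CC·AC·AC·B·AC·B·AC
    A ↦ B
    B ↦ CC
    C ↦ AC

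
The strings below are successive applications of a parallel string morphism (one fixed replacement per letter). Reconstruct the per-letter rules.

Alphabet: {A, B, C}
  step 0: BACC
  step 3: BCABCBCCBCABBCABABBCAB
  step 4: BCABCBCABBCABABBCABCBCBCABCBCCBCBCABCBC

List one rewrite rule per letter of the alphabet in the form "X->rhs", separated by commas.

  step 3 ⇒ step 4: BCABCBCCBCABBCABABBCAB ⇒ BC·AB·C·BC·AB·BC·AB·AB·BC·AB·C·BC·BC·AB·C·BC·C·BC·BC·AB·C·BC
    A ↦ C
    B ↦ BC
    C ↦ AB

A->C, B->BC, C->AB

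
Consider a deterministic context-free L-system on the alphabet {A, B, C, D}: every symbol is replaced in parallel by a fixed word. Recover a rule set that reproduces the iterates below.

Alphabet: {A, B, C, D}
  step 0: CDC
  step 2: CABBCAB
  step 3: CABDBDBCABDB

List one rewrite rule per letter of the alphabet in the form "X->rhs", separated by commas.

  step 2 ⇒ step 3: CABBCAB ⇒ CA·B·DB·DB·CA·B·DB
    A ↦ B
    B ↦ DB
    C ↦ CA
    D ↦ A  (constrained at step 0)

A->B, B->DB, C->CA, D->A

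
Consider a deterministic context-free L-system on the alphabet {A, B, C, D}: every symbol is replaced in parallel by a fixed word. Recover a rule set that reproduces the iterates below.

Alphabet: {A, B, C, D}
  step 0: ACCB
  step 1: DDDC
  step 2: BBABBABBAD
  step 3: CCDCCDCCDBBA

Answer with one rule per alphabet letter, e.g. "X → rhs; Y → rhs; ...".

  step 2 ⇒ step 3: BBABBABBAD ⇒ C·C·D·C·C·D·C·C·D·BBA
    A ↦ D
    B ↦ C
    D ↦ BBA
  step 0 ⇒ step 1: ACCB ⇒ D·D·D·C
    C ↦ D

A->D, B->C, C->D, D->BBA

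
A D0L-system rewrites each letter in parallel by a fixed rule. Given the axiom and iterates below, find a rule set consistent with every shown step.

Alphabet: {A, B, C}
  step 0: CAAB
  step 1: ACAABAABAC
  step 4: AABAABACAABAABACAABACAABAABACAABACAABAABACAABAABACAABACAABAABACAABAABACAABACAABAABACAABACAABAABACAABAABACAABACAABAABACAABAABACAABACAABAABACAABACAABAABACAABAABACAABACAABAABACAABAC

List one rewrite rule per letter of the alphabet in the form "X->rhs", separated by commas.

A->AAB, B->AC, C->AC

  step 0 ⇒ step 1: CAAB ⇒ AC·AAB·AAB·AC
    A ↦ AAB
    B ↦ AC
    C ↦ AC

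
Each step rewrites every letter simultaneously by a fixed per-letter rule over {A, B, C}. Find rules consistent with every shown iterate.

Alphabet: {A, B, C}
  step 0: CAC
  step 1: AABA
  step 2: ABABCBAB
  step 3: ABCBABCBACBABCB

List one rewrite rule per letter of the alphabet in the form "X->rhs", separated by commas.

  step 2 ⇒ step 3: ABABCBAB ⇒ AB·CB·AB·CB·A·CB·AB·CB
    A ↦ AB
    B ↦ CB
    C ↦ A

A->AB, B->CB, C->A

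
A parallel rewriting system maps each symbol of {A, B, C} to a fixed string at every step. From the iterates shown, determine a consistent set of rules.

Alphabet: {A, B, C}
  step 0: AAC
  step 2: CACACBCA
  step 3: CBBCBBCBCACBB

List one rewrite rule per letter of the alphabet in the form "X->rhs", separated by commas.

  step 2 ⇒ step 3: CACACBCA ⇒ CB·B·CB·B·CB·CA·CB·B
    A ↦ B
    B ↦ CA
    C ↦ CB

A->B, B->CA, C->CB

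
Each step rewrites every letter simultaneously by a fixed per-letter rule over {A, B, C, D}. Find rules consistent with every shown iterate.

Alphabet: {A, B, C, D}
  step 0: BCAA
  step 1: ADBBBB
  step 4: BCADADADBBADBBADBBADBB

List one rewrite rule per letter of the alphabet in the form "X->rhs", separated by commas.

A->B, B->AD, C->BB, D->C

  step 0 ⇒ step 1: BCAA ⇒ AD·BB·B·B
    A ↦ B
    B ↦ AD
    C ↦ BB
    D ↦ C  (constrained at step 1)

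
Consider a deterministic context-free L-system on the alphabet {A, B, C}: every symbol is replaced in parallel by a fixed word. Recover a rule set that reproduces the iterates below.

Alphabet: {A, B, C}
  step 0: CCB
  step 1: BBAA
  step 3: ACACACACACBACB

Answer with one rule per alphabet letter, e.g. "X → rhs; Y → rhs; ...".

A->AC, B->AA, C->B

  step 0 ⇒ step 1: CCB ⇒ B·B·AA
    B ↦ AA
    C ↦ B
    A ↦ AC  (constrained at step 1)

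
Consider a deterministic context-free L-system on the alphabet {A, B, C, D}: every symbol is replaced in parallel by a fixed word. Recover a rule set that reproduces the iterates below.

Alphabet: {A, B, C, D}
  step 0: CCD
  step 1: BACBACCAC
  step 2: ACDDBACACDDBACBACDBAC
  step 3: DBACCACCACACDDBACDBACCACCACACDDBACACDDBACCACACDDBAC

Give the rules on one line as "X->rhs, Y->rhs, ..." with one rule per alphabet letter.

  step 2 ⇒ step 3: ACDDBACACDDBACBACDBAC ⇒ D·BAC·CAC·CAC·ACD·D·BAC·D·BAC·CAC·CAC·ACD·D·BAC·ACD·D·BAC·CAC·ACD·D·BAC
    A ↦ D
    B ↦ ACD
    C ↦ BAC
    D ↦ CAC

A->D, B->ACD, C->BAC, D->CAC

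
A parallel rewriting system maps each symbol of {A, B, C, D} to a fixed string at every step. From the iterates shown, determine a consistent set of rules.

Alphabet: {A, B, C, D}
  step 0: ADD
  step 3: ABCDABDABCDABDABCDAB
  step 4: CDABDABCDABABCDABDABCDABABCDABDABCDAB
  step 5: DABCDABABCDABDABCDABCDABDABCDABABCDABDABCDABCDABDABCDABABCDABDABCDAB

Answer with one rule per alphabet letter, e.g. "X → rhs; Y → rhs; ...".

A->CD, B->AB, C->D, D->AB

  step 4 ⇒ step 5: CDABDABCDABABCDABDABCDABABCDABDABCDAB ⇒ D·AB·CD·AB·AB·CD·AB·D·AB·CD·AB·CD·AB·D·AB·CD·AB·AB·CD·AB·D·AB·CD·AB·CD·AB·D·AB·CD·AB·AB·CD·AB·D·AB·CD·AB
    A ↦ CD
    B ↦ AB
    C ↦ D
    D ↦ AB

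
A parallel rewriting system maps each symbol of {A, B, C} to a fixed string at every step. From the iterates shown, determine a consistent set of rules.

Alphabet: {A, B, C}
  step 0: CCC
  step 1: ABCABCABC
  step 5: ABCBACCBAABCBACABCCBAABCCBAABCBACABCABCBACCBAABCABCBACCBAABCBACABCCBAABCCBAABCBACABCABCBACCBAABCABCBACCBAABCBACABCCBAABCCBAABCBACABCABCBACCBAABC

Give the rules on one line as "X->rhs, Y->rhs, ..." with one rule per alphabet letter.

A->C, B->BA, C->ABC

  step 0 ⇒ step 1: CCC ⇒ ABC·ABC·ABC
    C ↦ ABC
    A ↦ C  (constrained at step 1)
    B ↦ BA  (constrained at step 1)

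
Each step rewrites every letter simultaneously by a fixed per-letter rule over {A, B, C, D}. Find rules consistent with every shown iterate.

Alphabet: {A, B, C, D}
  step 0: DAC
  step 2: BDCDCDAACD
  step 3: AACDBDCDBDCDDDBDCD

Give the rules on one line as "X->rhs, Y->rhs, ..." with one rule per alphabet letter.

  step 2 ⇒ step 3: BDCDCDAACD ⇒ AA·CD·BD·CD·BD·CD·D·D·BD·CD
    A ↦ D
    B ↦ AA
    C ↦ BD
    D ↦ CD

A->D, B->AA, C->BD, D->CD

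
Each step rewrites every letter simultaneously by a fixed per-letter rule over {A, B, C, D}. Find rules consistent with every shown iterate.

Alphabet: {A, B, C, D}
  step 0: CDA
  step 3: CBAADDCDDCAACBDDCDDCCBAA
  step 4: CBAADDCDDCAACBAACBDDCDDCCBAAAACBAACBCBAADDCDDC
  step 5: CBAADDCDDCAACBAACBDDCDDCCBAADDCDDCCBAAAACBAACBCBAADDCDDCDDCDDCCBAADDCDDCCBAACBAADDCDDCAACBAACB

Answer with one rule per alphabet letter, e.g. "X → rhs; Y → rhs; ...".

  step 4 ⇒ step 5: CBAADDCDDCAACBAACBDDCDDCCBAAAACBAACBCBAADDCDDC ⇒ CB·AA·DDC·DDC·A·A·CB·A·A·CB·DDC·DDC·CB·AA·DDC·DDC·CB·AA·A·A·CB·A·A·CB·CB·AA·DDC·DDC·DDC·DDC·CB·AA·DDC·DDC·CB·AA·CB·AA·DDC·DDC·A·A·CB·A·A·CB
    A ↦ DDC
    B ↦ AA
    C ↦ CB
    D ↦ A

A->DDC, B->AA, C->CB, D->A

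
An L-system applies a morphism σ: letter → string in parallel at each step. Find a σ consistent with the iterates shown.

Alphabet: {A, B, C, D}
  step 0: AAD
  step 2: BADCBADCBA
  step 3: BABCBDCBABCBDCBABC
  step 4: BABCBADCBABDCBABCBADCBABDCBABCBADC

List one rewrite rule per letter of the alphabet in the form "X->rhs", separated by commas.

  step 3 ⇒ step 4: BABCBDCBABCBDCBABC ⇒ BA·BC·BA·DC·BA·B·DC·BA·BC·BA·DC·BA·B·DC·BA·BC·BA·DC
    A ↦ BC
    B ↦ BA
    C ↦ DC
    D ↦ B

A->BC, B->BA, C->DC, D->B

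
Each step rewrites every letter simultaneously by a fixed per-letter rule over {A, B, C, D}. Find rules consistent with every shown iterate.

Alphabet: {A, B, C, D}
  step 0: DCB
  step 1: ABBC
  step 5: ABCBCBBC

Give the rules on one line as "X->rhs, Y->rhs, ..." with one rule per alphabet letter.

  step 0 ⇒ step 1: DCB ⇒ AB·B·C
    B ↦ C
    C ↦ B
    D ↦ AB
    A ↦ DB  (constrained at step 1)

A->DB, B->C, C->B, D->AB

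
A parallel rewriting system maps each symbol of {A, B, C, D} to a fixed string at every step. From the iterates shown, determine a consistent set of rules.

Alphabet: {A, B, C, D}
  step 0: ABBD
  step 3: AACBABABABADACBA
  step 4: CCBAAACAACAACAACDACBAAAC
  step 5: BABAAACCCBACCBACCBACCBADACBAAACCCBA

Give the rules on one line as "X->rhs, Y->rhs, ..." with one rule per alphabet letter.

  step 4 ⇒ step 5: CCBAAACAACAACAACDACBAAAC ⇒ BA·BA·AA·C·C·C·BA·C·C·BA·C·C·BA·C·C·BA·DA·C·BA·AA·C·C·C·BA
    A ↦ C
    B ↦ AA
    C ↦ BA
    D ↦ DA

A->C, B->AA, C->BA, D->DA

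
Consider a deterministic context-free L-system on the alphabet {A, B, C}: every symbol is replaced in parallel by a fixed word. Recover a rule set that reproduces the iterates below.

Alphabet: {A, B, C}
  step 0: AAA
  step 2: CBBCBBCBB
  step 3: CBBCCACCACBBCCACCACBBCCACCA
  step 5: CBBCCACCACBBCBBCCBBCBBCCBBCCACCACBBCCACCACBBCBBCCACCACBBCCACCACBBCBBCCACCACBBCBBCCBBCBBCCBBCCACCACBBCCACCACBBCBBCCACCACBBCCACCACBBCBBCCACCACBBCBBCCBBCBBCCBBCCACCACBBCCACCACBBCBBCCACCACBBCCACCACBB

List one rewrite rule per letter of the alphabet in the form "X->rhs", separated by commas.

  step 2 ⇒ step 3: CBBCBBCBB ⇒ CBB·CCA·CCA·CBB·CCA·CCA·CBB·CCA·CCA
    B ↦ CCA
    C ↦ CBB
    A ↦ C  (constrained at step 0)

A->C, B->CCA, C->CBB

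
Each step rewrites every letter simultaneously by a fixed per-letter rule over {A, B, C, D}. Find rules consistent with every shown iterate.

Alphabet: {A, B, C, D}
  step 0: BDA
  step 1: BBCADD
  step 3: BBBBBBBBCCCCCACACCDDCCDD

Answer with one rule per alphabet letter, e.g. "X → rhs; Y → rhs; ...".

A->DD, B->BB, C->CC, D->CA

  step 0 ⇒ step 1: BDA ⇒ BB·CA·DD
    A ↦ DD
    B ↦ BB
    D ↦ CA
    C ↦ CC  (constrained at step 1)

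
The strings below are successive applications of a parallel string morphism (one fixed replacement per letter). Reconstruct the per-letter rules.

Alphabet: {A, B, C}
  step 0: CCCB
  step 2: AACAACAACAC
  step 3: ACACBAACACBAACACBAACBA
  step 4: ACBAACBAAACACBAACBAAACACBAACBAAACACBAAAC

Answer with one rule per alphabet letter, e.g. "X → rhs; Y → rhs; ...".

A->AC, B->A, C->BA

  step 3 ⇒ step 4: ACACBAACACBAACACBAACBA ⇒ AC·BA·AC·BA·A·AC·AC·BA·AC·BA·A·AC·AC·BA·AC·BA·A·AC·AC·BA·A·AC
    A ↦ AC
    B ↦ A
    C ↦ BA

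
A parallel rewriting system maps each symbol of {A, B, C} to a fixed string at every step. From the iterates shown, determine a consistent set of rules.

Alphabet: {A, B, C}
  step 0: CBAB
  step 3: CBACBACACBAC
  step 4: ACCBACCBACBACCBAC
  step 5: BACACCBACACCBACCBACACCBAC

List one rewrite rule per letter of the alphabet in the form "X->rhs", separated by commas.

  step 4 ⇒ step 5: ACCBACCBACBACCBAC ⇒ B·AC·AC·C·B·AC·AC·C·B·AC·C·B·AC·AC·C·B·AC
    A ↦ B
    B ↦ C
    C ↦ AC

A->B, B->C, C->AC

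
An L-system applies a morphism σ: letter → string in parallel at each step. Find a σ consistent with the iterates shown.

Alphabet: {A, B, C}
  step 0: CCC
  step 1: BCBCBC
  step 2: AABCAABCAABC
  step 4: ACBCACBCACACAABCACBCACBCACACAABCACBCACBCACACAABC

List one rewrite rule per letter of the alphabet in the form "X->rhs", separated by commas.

  step 1 ⇒ step 2: BCBCBC ⇒ AA·BC·AA·BC·AA·BC
    B ↦ AA
    C ↦ BC
    A ↦ AC  (constrained at step 2)

A->AC, B->AA, C->BC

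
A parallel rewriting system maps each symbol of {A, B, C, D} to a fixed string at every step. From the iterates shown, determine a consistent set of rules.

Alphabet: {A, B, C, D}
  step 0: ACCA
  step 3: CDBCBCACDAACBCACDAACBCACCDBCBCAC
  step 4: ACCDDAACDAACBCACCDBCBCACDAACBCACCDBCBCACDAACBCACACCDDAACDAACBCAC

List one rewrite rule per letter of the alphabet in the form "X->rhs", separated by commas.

  step 3 ⇒ step 4: CDBCBCACDAACBCACDAACBCACCDBCBCAC ⇒ AC·CD·DA·AC·DA·AC·BC·AC·CD·BC·BC·AC·DA·AC·BC·AC·CD·BC·BC·AC·DA·AC·BC·AC·AC·CD·DA·AC·DA·AC·BC·AC
    A ↦ BC
    B ↦ DA
    C ↦ AC
    D ↦ CD

A->BC, B->DA, C->AC, D->CD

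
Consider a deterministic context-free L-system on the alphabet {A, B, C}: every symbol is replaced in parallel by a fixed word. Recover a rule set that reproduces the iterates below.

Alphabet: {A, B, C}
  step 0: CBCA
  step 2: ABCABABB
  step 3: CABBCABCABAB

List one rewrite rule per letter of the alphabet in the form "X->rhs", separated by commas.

  step 2 ⇒ step 3: ABCABABB ⇒ C·AB·B·C·AB·C·AB·AB
    A ↦ C
    B ↦ AB
    C ↦ B

A->C, B->AB, C->B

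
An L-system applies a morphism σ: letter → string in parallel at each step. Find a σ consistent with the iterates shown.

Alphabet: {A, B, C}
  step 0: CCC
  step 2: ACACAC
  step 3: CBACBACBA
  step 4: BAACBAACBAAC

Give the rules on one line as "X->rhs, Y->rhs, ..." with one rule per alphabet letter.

  step 3 ⇒ step 4: CBACBACBA ⇒ BA·A·C·BA·A·C·BA·A·C
    A ↦ C
    B ↦ A
    C ↦ BA

A->C, B->A, C->BA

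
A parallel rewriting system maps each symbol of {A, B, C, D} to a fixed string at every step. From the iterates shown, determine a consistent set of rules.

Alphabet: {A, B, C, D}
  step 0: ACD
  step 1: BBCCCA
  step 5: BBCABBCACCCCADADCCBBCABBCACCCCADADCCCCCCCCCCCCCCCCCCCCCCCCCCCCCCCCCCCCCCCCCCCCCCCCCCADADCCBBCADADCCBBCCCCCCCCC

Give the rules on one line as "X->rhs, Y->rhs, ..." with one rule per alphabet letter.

  step 0 ⇒ step 1: ACD ⇒ BBC·CC·A
    A ↦ BBC
    C ↦ CC
    D ↦ A
    B ↦ AD  (constrained at step 1)

A->BBC, B->AD, C->CC, D->A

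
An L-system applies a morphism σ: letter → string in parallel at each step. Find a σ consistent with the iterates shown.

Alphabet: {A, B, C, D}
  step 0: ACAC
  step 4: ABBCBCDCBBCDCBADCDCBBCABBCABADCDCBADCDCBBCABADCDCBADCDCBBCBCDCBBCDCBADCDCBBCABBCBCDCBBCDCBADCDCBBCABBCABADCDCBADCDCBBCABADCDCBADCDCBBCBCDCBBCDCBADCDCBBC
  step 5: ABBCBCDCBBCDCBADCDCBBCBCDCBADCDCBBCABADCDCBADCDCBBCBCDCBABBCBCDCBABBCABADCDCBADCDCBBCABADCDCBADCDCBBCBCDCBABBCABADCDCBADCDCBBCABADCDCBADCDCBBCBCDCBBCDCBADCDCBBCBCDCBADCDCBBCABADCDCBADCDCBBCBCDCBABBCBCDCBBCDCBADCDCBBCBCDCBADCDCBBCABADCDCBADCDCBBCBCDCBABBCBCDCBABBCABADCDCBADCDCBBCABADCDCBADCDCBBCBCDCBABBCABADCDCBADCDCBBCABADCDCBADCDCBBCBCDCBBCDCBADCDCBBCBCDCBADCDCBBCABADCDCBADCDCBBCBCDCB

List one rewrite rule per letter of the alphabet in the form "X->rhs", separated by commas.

A->AB, B->BC, C->DCB, D->ADC

  step 4 ⇒ step 5: ABBCBCDCBBCDCBADCDCBBCABBCABADCDCBADCDCBBCABADCDCBADCDCBBCBCDCBBCDCBADCDCBBCABBCBCDCBBCDCBADCDCBBCABBCABADCDCBADCDCBBCABADCDCBADCDCBBCBCDCBBCDCBADCDCBBC ⇒ AB·BC·BC·DCB·BC·DCB·ADC·DCB·BC·BC·DCB·ADC·DCB·BC·AB·ADC·DCB·ADC·DCB·BC·BC·DCB·AB·BC·BC·DCB·AB·BC·AB·ADC·DCB·ADC·DCB·BC·AB·ADC·DCB·ADC·DCB·BC·BC·DCB·AB·BC·AB·ADC·DCB·ADC·DCB·BC·AB·ADC·DCB·ADC·DCB·BC·BC·DCB·BC·DCB·ADC·DCB·BC·BC·DCB·ADC·DCB·BC·AB·ADC·DCB·ADC·DCB·BC·BC·DCB·AB·BC·BC·DCB·BC·DCB·ADC·DCB·BC·BC·DCB·ADC·DCB·BC·AB·ADC·DCB·ADC·DCB·BC·BC·DCB·AB·BC·BC·DCB·AB·BC·AB·ADC·DCB·ADC·DCB·BC·AB·ADC·DCB·ADC·DCB·BC·BC·DCB·AB·BC·AB·ADC·DCB·ADC·DCB·BC·AB·ADC·DCB·ADC·DCB·BC·BC·DCB·BC·DCB·ADC·DCB·BC·BC·DCB·ADC·DCB·BC·AB·ADC·DCB·ADC·DCB·BC·BC·DCB
    A ↦ AB
    B ↦ BC
    C ↦ DCB
    D ↦ ADC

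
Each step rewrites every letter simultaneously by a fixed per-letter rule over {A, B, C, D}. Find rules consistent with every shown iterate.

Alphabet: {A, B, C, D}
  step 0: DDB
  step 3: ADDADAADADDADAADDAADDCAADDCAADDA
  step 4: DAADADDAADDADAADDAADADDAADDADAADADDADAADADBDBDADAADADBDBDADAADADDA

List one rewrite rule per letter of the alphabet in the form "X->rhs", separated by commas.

  step 3 ⇒ step 4: ADDADAADADDADAADDAADDCAADDCAADDA ⇒ DA·AD·AD·DA·AD·DA·DA·AD·DA·AD·AD·DA·AD·DA·DA·AD·AD·DA·DA·AD·AD·BDB·DA·DA·AD·AD·BDB·DA·DA·AD·AD·DA
    A ↦ DA
    C ↦ BDB
    D ↦ AD
    B ↦ DCA  (constrained at step 0)

A->DA, B->DCA, C->BDB, D->AD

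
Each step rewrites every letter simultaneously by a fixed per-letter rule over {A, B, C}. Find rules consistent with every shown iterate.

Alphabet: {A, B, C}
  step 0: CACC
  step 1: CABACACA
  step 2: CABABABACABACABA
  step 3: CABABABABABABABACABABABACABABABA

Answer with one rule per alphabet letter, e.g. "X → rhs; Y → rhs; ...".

  step 2 ⇒ step 3: CABABABACABACABA ⇒ CA·BA·BA·BA·BA·BA·BA·BA·CA·BA·BA·BA·CA·BA·BA·BA
    A ↦ BA
    B ↦ BA
    C ↦ CA

A->BA, B->BA, C->CA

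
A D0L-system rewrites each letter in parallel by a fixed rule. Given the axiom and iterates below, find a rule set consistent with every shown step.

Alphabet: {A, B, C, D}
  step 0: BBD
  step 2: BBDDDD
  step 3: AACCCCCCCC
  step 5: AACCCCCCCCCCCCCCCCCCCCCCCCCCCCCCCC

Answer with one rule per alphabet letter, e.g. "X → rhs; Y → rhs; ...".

  step 2 ⇒ step 3: BBDDDD ⇒ A·A·CC·CC·CC·CC
    B ↦ A
    D ↦ CC
    A ↦ B  (constrained at step 3)
    C ↦ DD  (constrained at step 3)

A->B, B->A, C->DD, D->CC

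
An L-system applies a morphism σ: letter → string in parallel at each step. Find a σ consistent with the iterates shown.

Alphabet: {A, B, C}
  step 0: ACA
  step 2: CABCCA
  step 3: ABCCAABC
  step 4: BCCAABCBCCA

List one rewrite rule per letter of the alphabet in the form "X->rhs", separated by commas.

  step 3 ⇒ step 4: ABCCAABC ⇒ BC·C·A·A·BC·BC·C·A
    A ↦ BC
    B ↦ C
    C ↦ A

A->BC, B->C, C->A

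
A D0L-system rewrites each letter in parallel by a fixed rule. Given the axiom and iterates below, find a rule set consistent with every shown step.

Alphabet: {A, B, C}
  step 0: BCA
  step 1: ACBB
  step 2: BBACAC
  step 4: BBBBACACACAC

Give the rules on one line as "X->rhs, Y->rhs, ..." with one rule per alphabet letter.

A->B, B->AC, C->B

  step 1 ⇒ step 2: ACBB ⇒ B·B·AC·AC
    A ↦ B
    B ↦ AC
    C ↦ B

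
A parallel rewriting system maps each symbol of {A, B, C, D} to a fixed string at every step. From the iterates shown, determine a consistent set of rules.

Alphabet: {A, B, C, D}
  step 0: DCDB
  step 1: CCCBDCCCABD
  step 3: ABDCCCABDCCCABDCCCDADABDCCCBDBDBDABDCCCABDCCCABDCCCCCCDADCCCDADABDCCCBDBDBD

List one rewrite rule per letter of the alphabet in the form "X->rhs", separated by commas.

A->DAD, B->ABD, C->BD, D->CCC

  step 0 ⇒ step 1: DCDB ⇒ CCC·BD·CCC·ABD
    B ↦ ABD
    C ↦ BD
    D ↦ CCC
    A ↦ DAD  (constrained at step 1)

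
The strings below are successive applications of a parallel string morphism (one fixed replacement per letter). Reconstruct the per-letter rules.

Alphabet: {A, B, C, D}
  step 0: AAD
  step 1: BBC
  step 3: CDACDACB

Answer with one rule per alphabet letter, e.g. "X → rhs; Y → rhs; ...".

  step 0 ⇒ step 1: AAD ⇒ B·B·C
    A ↦ B
    D ↦ C
    B ↦ DC  (constrained at step 1)
    C ↦ DA  (constrained at step 1)

A->B, B->DC, C->DA, D->C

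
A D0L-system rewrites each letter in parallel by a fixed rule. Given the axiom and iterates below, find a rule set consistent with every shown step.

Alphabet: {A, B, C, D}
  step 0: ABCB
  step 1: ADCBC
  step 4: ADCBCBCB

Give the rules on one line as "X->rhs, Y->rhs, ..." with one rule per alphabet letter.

A->AD, B->C, C->B, D->C

  step 0 ⇒ step 1: ABCB ⇒ AD·C·B·C
    A ↦ AD
    B ↦ C
    C ↦ B
    D ↦ C  (constrained at step 1)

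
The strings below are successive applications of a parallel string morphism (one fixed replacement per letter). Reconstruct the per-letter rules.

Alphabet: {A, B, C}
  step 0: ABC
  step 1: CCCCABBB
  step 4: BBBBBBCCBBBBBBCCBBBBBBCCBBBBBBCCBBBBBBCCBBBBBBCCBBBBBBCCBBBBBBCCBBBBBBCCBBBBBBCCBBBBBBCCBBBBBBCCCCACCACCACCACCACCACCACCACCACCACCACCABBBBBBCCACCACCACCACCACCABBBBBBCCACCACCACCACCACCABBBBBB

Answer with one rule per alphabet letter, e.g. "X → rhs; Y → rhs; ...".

  step 0 ⇒ step 1: ABC ⇒ CC·CCA·BBB
    A ↦ CC
    B ↦ CCA
    C ↦ BBB

A->CC, B->CCA, C->BBB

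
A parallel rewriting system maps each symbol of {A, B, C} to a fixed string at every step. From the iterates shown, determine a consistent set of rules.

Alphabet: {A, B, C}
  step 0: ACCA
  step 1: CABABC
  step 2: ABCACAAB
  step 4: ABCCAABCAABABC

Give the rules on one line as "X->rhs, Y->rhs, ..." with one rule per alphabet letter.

  step 1 ⇒ step 2: CABABC ⇒ AB·C·A·C·A·AB
    A ↦ C
    B ↦ A
    C ↦ AB

A->C, B->A, C->AB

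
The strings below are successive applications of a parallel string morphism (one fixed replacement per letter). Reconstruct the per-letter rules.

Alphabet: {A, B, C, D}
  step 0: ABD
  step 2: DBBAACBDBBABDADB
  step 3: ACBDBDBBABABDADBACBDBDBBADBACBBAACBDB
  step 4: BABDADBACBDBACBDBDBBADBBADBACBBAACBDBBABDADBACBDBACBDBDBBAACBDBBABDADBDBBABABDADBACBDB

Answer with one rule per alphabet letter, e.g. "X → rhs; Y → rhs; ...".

  step 3 ⇒ step 4: ACBDBDBBABABDADBACBDBDBBADBACBBAACBDB ⇒ BA·BDA·DB·ACB·DB·ACB·DB·DB·BA·DB·BA·DB·ACB·BA·ACB·DB·BA·BDA·DB·ACB·DB·ACB·DB·DB·BA·ACB·DB·BA·BDA·DB·DB·BA·BA·BDA·DB·ACB·DB
    A ↦ BA
    B ↦ DB
    C ↦ BDA
    D ↦ ACB

A->BA, B->DB, C->BDA, D->ACB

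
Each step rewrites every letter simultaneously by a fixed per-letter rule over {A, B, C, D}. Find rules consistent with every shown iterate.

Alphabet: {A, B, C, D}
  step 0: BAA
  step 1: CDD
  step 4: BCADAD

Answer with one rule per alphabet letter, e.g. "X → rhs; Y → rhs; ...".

  step 0 ⇒ step 1: BAA ⇒ C·D·D
    A ↦ D
    B ↦ C
    C ↦ AD  (constrained at step 1)
    D ↦ B  (constrained at step 1)

A->D, B->C, C->AD, D->B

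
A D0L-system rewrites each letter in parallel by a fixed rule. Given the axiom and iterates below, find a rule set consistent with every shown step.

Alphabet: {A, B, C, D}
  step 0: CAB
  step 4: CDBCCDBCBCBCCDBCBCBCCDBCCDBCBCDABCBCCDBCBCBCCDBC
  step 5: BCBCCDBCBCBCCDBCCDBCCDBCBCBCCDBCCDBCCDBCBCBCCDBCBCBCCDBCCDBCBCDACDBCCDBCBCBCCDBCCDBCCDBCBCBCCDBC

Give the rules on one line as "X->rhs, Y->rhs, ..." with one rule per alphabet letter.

A->DA, B->CD, C->BC, D->BC

  step 4 ⇒ step 5: CDBCCDBCBCBCCDBCBCBCCDBCCDBCBCDABCBCCDBCBCBCCDBC ⇒ BC·BC·CD·BC·BC·BC·CD·BC·CD·BC·CD·BC·BC·BC·CD·BC·CD·BC·CD·BC·BC·BC·CD·BC·BC·BC·CD·BC·CD·BC·BC·DA·CD·BC·CD·BC·BC·BC·CD·BC·CD·BC·CD·BC·BC·BC·CD·BC
    A ↦ DA
    B ↦ CD
    C ↦ BC
    D ↦ BC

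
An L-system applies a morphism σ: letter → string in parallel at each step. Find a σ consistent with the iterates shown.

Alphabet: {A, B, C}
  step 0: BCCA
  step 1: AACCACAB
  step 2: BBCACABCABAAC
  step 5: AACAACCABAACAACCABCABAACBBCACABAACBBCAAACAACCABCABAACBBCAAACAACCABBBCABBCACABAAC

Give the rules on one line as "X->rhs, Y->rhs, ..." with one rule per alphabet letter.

  step 1 ⇒ step 2: AACCACAB ⇒ B·B·CA·CA·B·CA·B·AAC
    A ↦ B
    B ↦ AAC
    C ↦ CA

A->B, B->AAC, C->CA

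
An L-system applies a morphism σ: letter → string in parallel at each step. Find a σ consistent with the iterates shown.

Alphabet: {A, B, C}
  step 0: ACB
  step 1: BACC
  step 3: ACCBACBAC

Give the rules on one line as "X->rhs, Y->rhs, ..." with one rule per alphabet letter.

  step 0 ⇒ step 1: ACB ⇒ B·AC·C
    A ↦ B
    B ↦ C
    C ↦ AC

A->B, B->C, C->AC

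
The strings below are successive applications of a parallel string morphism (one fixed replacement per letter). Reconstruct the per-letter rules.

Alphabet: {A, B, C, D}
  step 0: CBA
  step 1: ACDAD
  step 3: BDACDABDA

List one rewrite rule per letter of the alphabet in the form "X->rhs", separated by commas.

  step 0 ⇒ step 1: CBA ⇒ AC·DA·D
    A ↦ D
    B ↦ DA
    C ↦ AC
    D ↦ B  (constrained at step 1)

A->D, B->DA, C->AC, D->B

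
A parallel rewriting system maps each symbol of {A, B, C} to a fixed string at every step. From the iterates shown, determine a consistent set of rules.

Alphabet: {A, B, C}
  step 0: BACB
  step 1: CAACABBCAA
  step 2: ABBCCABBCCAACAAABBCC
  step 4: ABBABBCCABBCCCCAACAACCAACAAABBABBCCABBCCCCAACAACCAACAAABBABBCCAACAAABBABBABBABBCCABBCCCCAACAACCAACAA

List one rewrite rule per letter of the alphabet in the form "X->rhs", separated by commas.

A->C, B->CAA, C->ABB

  step 1 ⇒ step 2: CAACABBCAA ⇒ ABB·C·C·ABB·C·CAA·CAA·ABB·C·C
    A ↦ C
    B ↦ CAA
    C ↦ ABB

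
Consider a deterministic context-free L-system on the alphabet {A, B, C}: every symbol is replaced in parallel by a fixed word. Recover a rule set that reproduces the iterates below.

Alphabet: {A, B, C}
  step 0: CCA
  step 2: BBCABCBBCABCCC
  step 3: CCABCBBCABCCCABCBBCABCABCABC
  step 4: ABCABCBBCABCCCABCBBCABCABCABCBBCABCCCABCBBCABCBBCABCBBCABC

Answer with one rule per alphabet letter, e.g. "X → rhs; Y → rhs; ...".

A->BB, B->C, C->ABC

  step 3 ⇒ step 4: CCABCBBCABCCCABCBBCABCABCABC ⇒ ABC·ABC·BB·C·ABC·C·C·ABC·BB·C·ABC·ABC·ABC·BB·C·ABC·C·C·ABC·BB·C·ABC·BB·C·ABC·BB·C·ABC
    A ↦ BB
    B ↦ C
    C ↦ ABC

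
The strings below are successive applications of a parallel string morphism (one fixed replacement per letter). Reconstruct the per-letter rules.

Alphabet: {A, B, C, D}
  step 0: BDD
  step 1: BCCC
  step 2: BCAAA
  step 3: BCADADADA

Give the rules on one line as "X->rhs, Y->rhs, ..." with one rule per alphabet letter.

A->DA, B->BC, C->A, D->C

  step 2 ⇒ step 3: BCAAA ⇒ BC·A·DA·DA·DA
    A ↦ DA
    B ↦ BC
    C ↦ A
  step 0 ⇒ step 1: BDD ⇒ BC·C·C
    D ↦ C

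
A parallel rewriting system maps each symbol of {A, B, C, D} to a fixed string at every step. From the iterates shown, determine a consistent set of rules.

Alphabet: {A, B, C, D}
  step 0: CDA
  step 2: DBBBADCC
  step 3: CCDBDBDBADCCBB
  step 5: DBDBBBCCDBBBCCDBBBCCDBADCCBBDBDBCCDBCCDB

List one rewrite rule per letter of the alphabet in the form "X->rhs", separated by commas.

A->AD, B->DB, C->B, D->CC

  step 2 ⇒ step 3: DBBBADCC ⇒ CC·DB·DB·DB·AD·CC·B·B
    A ↦ AD
    B ↦ DB
    C ↦ B
    D ↦ CC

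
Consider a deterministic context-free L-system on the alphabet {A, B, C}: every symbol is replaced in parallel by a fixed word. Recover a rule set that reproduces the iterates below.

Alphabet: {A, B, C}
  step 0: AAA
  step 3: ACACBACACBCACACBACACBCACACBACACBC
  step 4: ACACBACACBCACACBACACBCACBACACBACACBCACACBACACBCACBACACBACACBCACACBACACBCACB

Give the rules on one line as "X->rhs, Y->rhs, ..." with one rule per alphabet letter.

  step 3 ⇒ step 4: ACACBACACBCACACBACACBCACACBACACBC ⇒ AC·ACB·AC·ACB·C·AC·ACB·AC·ACB·C·ACB·AC·ACB·AC·ACB·C·AC·ACB·AC·ACB·C·ACB·AC·ACB·AC·ACB·C·AC·ACB·AC·ACB·C·ACB
    A ↦ AC
    B ↦ C
    C ↦ ACB

A->AC, B->C, C->ACB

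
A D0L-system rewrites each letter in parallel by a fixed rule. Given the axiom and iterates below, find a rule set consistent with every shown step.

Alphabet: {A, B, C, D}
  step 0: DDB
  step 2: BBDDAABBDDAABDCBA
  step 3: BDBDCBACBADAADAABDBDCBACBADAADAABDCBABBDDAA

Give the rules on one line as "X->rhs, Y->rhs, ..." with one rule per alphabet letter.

A->DAA, B->BD, C->B, D->CBA

  step 2 ⇒ step 3: BBDDAABBDDAABDCBA ⇒ BD·BD·CBA·CBA·DAA·DAA·BD·BD·CBA·CBA·DAA·DAA·BD·CBA·B·BD·DAA
    A ↦ DAA
    B ↦ BD
    C ↦ B
    D ↦ CBA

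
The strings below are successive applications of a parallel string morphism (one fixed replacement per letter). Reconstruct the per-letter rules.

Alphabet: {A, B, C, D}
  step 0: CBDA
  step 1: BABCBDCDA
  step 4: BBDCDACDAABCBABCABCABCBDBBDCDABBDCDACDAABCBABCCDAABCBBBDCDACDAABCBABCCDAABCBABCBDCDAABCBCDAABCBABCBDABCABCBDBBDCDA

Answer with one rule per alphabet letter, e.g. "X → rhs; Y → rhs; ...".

A->CDA, B->ABC, C->B, D->BD

  step 0 ⇒ step 1: CBDA ⇒ B·ABC·BD·CDA
    A ↦ CDA
    B ↦ ABC
    C ↦ B
    D ↦ BD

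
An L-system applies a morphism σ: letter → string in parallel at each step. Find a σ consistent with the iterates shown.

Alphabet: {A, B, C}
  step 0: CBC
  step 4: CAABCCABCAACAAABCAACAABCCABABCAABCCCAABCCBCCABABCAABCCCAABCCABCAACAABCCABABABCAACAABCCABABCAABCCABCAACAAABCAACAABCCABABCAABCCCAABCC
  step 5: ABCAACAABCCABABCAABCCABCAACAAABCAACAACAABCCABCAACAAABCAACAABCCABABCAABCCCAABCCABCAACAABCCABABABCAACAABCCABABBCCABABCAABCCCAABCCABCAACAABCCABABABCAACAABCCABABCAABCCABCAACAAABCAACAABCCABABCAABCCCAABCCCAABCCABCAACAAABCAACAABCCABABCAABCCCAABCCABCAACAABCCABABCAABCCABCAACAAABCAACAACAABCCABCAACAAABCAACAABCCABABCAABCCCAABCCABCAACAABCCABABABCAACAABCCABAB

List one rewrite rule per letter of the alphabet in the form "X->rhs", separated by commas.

A->CAA, B->BCC, C->AB

  step 4 ⇒ step 5: CAABCCABCAACAAABCAACAABCCABABCAABCCCAABCCBCCABABCAABCCCAABCCABCAACAABCCABABABCAACAABCCABABCAABCCABCAACAAABCAACAABCCABABCAABCCCAABCC ⇒ AB·CAA·CAA·BCC·AB·AB·CAA·BCC·AB·CAA·CAA·AB·CAA·CAA·CAA·BCC·AB·CAA·CAA·AB·CAA·CAA·BCC·AB·AB·CAA·BCC·CAA·BCC·AB·CAA·CAA·BCC·AB·AB·AB·CAA·CAA·BCC·AB·AB·BCC·AB·AB·CAA·BCC·CAA·BCC·AB·CAA·CAA·BCC·AB·AB·AB·CAA·CAA·BCC·AB·AB·CAA·BCC·AB·CAA·CAA·AB·CAA·CAA·BCC·AB·AB·CAA·BCC·CAA·BCC·CAA·BCC·AB·CAA·CAA·AB·CAA·CAA·BCC·AB·AB·CAA·BCC·CAA·BCC·AB·CAA·CAA·BCC·AB·AB·CAA·BCC·AB·CAA·CAA·AB·CAA·CAA·CAA·BCC·AB·CAA·CAA·AB·CAA·CAA·BCC·AB·AB·CAA·BCC·CAA·BCC·AB·CAA·CAA·BCC·AB·AB·AB·CAA·CAA·BCC·AB·AB
    A ↦ CAA
    B ↦ BCC
    C ↦ AB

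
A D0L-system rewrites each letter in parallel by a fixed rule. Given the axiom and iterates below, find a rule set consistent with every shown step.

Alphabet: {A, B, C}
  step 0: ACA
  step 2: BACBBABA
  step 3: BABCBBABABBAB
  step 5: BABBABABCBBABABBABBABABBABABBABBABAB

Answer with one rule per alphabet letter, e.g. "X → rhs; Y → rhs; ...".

  step 2 ⇒ step 3: BACBBABA ⇒ BA·B·CB·BA·BA·B·BA·B
    A ↦ B
    B ↦ BA
    C ↦ CB

A->B, B->BA, C->CB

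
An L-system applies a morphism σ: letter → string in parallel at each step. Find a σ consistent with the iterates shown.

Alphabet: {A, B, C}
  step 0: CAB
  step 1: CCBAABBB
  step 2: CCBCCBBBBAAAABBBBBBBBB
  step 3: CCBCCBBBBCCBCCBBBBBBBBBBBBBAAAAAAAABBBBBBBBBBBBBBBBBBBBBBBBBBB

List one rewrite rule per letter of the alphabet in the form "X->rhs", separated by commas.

  step 2 ⇒ step 3: CCBCCBBBBAAAABBBBBBBBB ⇒ CCB·CCB·BBB·CCB·CCB·BBB·BBB·BBB·BBB·AA·AA·AA·AA·BBB·BBB·BBB·BBB·BBB·BBB·BBB·BBB·BBB
    A ↦ AA
    B ↦ BBB
    C ↦ CCB

A->AA, B->BBB, C->CCB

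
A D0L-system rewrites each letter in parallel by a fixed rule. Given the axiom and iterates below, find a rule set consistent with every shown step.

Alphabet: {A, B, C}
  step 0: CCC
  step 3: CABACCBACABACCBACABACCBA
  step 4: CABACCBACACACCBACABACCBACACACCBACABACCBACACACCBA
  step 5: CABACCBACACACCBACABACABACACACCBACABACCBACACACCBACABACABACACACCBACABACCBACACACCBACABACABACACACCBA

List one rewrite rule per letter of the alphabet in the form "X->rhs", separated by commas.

A->BA, B->CC, C->CA

  step 4 ⇒ step 5: CABACCBACACACCBACABACCBACACACCBACABACCBACACACCBA ⇒ CA·BA·CC·BA·CA·CA·CC·BA·CA·BA·CA·BA·CA·CA·CC·BA·CA·BA·CC·BA·CA·CA·CC·BA·CA·BA·CA·BA·CA·CA·CC·BA·CA·BA·CC·BA·CA·CA·CC·BA·CA·BA·CA·BA·CA·CA·CC·BA
    A ↦ BA
    B ↦ CC
    C ↦ CA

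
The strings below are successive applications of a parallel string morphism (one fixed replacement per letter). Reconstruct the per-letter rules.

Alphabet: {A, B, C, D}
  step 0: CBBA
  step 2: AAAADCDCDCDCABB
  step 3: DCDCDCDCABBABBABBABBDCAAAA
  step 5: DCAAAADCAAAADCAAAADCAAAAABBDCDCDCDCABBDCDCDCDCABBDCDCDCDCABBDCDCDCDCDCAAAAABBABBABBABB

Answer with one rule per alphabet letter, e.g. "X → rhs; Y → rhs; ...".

A->DC, B->AA, C->BB, D->A

  step 2 ⇒ step 3: AAAADCDCDCDCABB ⇒ DC·DC·DC·DC·A·BB·A·BB·A·BB·A·BB·DC·AA·AA
    A ↦ DC
    B ↦ AA
    C ↦ BB
    D ↦ A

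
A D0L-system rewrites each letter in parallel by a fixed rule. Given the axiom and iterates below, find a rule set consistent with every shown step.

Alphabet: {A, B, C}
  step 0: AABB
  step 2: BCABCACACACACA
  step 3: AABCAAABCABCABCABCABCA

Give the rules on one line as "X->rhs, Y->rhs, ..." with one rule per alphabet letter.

  step 2 ⇒ step 3: BCABCACACACACA ⇒ AA·B·CA·AA·B·CA·B·CA·B·CA·B·CA·B·CA
    A ↦ CA
    B ↦ AA
    C ↦ B

A->CA, B->AA, C->B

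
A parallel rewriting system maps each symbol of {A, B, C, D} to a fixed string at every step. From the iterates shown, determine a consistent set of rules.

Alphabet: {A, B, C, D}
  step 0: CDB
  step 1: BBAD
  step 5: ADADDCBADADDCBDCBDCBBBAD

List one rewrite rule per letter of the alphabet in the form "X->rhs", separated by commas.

  step 0 ⇒ step 1: CDB ⇒ B·B·AD
    B ↦ AD
    C ↦ B
    D ↦ B
    A ↦ DC  (constrained at step 1)

A->DC, B->AD, C->B, D->B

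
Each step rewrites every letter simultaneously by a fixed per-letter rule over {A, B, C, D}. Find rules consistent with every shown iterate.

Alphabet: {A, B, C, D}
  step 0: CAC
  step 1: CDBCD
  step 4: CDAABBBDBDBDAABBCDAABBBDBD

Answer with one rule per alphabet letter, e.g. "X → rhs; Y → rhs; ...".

  step 0 ⇒ step 1: CAC ⇒ CD·B·CD
    A ↦ B
    C ↦ CD
    B ↦ BD  (constrained at step 1)
    D ↦ AA  (constrained at step 1)

A->B, B->BD, C->CD, D->AA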